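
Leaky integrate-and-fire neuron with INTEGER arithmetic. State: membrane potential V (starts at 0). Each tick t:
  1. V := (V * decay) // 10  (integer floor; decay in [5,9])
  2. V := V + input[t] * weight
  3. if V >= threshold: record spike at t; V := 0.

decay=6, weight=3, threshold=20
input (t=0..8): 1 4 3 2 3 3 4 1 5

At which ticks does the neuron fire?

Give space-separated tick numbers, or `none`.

Answer: 6

Derivation:
t=0: input=1 -> V=3
t=1: input=4 -> V=13
t=2: input=3 -> V=16
t=3: input=2 -> V=15
t=4: input=3 -> V=18
t=5: input=3 -> V=19
t=6: input=4 -> V=0 FIRE
t=7: input=1 -> V=3
t=8: input=5 -> V=16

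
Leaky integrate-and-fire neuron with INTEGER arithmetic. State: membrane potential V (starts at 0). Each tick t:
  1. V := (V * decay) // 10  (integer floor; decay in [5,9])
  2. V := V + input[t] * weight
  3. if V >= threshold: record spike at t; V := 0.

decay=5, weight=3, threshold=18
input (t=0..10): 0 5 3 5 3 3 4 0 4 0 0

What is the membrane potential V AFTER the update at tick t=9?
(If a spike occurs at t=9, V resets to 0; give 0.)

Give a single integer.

Answer: 6

Derivation:
t=0: input=0 -> V=0
t=1: input=5 -> V=15
t=2: input=3 -> V=16
t=3: input=5 -> V=0 FIRE
t=4: input=3 -> V=9
t=5: input=3 -> V=13
t=6: input=4 -> V=0 FIRE
t=7: input=0 -> V=0
t=8: input=4 -> V=12
t=9: input=0 -> V=6
t=10: input=0 -> V=3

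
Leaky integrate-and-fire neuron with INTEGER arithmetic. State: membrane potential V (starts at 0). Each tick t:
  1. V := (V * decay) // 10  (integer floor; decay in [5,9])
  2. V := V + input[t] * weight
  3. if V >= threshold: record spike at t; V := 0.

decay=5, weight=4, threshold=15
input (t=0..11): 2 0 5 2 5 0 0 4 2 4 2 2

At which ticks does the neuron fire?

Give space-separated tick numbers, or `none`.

Answer: 2 4 7 9

Derivation:
t=0: input=2 -> V=8
t=1: input=0 -> V=4
t=2: input=5 -> V=0 FIRE
t=3: input=2 -> V=8
t=4: input=5 -> V=0 FIRE
t=5: input=0 -> V=0
t=6: input=0 -> V=0
t=7: input=4 -> V=0 FIRE
t=8: input=2 -> V=8
t=9: input=4 -> V=0 FIRE
t=10: input=2 -> V=8
t=11: input=2 -> V=12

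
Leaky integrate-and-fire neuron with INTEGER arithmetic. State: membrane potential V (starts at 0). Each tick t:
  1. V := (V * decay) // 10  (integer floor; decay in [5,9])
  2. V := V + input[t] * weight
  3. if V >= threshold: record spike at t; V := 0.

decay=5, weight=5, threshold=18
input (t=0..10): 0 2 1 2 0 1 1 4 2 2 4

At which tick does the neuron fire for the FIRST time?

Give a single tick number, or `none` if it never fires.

Answer: 7

Derivation:
t=0: input=0 -> V=0
t=1: input=2 -> V=10
t=2: input=1 -> V=10
t=3: input=2 -> V=15
t=4: input=0 -> V=7
t=5: input=1 -> V=8
t=6: input=1 -> V=9
t=7: input=4 -> V=0 FIRE
t=8: input=2 -> V=10
t=9: input=2 -> V=15
t=10: input=4 -> V=0 FIRE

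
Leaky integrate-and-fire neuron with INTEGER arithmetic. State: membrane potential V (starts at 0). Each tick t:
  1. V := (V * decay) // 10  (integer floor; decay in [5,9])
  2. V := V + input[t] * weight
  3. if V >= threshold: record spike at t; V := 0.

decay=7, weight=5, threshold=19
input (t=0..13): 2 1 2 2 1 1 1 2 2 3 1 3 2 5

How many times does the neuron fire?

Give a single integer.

Answer: 4

Derivation:
t=0: input=2 -> V=10
t=1: input=1 -> V=12
t=2: input=2 -> V=18
t=3: input=2 -> V=0 FIRE
t=4: input=1 -> V=5
t=5: input=1 -> V=8
t=6: input=1 -> V=10
t=7: input=2 -> V=17
t=8: input=2 -> V=0 FIRE
t=9: input=3 -> V=15
t=10: input=1 -> V=15
t=11: input=3 -> V=0 FIRE
t=12: input=2 -> V=10
t=13: input=5 -> V=0 FIRE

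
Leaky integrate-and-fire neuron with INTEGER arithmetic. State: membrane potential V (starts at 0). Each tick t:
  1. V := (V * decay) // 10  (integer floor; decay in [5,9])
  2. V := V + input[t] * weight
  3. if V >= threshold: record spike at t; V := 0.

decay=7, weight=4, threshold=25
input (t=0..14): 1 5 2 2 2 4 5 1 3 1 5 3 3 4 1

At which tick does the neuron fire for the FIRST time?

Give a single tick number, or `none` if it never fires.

t=0: input=1 -> V=4
t=1: input=5 -> V=22
t=2: input=2 -> V=23
t=3: input=2 -> V=24
t=4: input=2 -> V=24
t=5: input=4 -> V=0 FIRE
t=6: input=5 -> V=20
t=7: input=1 -> V=18
t=8: input=3 -> V=24
t=9: input=1 -> V=20
t=10: input=5 -> V=0 FIRE
t=11: input=3 -> V=12
t=12: input=3 -> V=20
t=13: input=4 -> V=0 FIRE
t=14: input=1 -> V=4

Answer: 5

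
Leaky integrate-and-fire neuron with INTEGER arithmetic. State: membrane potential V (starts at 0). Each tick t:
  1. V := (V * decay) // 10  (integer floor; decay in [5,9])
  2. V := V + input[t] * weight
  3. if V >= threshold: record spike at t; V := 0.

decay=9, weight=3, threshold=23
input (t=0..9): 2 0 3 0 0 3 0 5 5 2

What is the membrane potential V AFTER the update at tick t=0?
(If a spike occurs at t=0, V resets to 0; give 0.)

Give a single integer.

Answer: 6

Derivation:
t=0: input=2 -> V=6
t=1: input=0 -> V=5
t=2: input=3 -> V=13
t=3: input=0 -> V=11
t=4: input=0 -> V=9
t=5: input=3 -> V=17
t=6: input=0 -> V=15
t=7: input=5 -> V=0 FIRE
t=8: input=5 -> V=15
t=9: input=2 -> V=19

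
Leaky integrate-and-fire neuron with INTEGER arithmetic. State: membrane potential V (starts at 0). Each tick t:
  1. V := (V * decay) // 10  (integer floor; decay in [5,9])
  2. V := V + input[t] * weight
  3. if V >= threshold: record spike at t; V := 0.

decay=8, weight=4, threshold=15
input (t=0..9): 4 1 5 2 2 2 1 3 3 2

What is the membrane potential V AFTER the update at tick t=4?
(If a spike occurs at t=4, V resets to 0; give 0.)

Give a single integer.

t=0: input=4 -> V=0 FIRE
t=1: input=1 -> V=4
t=2: input=5 -> V=0 FIRE
t=3: input=2 -> V=8
t=4: input=2 -> V=14
t=5: input=2 -> V=0 FIRE
t=6: input=1 -> V=4
t=7: input=3 -> V=0 FIRE
t=8: input=3 -> V=12
t=9: input=2 -> V=0 FIRE

Answer: 14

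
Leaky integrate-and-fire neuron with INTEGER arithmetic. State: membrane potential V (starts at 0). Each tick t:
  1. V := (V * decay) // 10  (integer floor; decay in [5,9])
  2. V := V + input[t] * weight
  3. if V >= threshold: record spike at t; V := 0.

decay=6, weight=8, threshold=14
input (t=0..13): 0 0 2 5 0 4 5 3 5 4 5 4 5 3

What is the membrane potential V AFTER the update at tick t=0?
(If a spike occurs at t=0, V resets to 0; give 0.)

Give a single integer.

Answer: 0

Derivation:
t=0: input=0 -> V=0
t=1: input=0 -> V=0
t=2: input=2 -> V=0 FIRE
t=3: input=5 -> V=0 FIRE
t=4: input=0 -> V=0
t=5: input=4 -> V=0 FIRE
t=6: input=5 -> V=0 FIRE
t=7: input=3 -> V=0 FIRE
t=8: input=5 -> V=0 FIRE
t=9: input=4 -> V=0 FIRE
t=10: input=5 -> V=0 FIRE
t=11: input=4 -> V=0 FIRE
t=12: input=5 -> V=0 FIRE
t=13: input=3 -> V=0 FIRE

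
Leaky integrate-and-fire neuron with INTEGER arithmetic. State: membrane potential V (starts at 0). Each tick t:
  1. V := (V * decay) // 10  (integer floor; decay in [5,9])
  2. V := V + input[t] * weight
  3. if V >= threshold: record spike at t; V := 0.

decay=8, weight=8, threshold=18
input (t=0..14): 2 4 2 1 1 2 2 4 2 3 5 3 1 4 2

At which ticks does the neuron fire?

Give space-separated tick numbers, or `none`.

t=0: input=2 -> V=16
t=1: input=4 -> V=0 FIRE
t=2: input=2 -> V=16
t=3: input=1 -> V=0 FIRE
t=4: input=1 -> V=8
t=5: input=2 -> V=0 FIRE
t=6: input=2 -> V=16
t=7: input=4 -> V=0 FIRE
t=8: input=2 -> V=16
t=9: input=3 -> V=0 FIRE
t=10: input=5 -> V=0 FIRE
t=11: input=3 -> V=0 FIRE
t=12: input=1 -> V=8
t=13: input=4 -> V=0 FIRE
t=14: input=2 -> V=16

Answer: 1 3 5 7 9 10 11 13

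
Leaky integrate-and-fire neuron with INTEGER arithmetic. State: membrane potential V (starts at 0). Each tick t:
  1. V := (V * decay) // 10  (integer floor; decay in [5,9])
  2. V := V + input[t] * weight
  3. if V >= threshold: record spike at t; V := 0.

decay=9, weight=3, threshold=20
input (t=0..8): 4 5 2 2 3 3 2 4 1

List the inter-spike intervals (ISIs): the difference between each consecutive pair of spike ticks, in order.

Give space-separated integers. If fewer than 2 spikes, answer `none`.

Answer: 4

Derivation:
t=0: input=4 -> V=12
t=1: input=5 -> V=0 FIRE
t=2: input=2 -> V=6
t=3: input=2 -> V=11
t=4: input=3 -> V=18
t=5: input=3 -> V=0 FIRE
t=6: input=2 -> V=6
t=7: input=4 -> V=17
t=8: input=1 -> V=18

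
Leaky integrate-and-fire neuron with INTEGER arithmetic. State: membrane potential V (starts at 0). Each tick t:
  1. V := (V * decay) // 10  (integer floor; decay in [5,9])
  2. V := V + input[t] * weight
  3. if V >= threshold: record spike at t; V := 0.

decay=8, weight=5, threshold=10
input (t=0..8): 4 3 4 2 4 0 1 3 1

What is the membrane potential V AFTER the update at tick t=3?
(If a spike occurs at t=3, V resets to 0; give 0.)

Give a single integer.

t=0: input=4 -> V=0 FIRE
t=1: input=3 -> V=0 FIRE
t=2: input=4 -> V=0 FIRE
t=3: input=2 -> V=0 FIRE
t=4: input=4 -> V=0 FIRE
t=5: input=0 -> V=0
t=6: input=1 -> V=5
t=7: input=3 -> V=0 FIRE
t=8: input=1 -> V=5

Answer: 0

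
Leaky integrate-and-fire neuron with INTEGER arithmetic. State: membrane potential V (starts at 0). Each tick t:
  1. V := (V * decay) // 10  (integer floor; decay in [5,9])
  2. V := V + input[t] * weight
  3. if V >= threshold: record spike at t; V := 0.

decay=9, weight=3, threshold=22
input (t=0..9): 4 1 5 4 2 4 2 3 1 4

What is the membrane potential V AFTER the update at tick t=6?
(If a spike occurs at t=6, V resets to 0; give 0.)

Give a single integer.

Answer: 6

Derivation:
t=0: input=4 -> V=12
t=1: input=1 -> V=13
t=2: input=5 -> V=0 FIRE
t=3: input=4 -> V=12
t=4: input=2 -> V=16
t=5: input=4 -> V=0 FIRE
t=6: input=2 -> V=6
t=7: input=3 -> V=14
t=8: input=1 -> V=15
t=9: input=4 -> V=0 FIRE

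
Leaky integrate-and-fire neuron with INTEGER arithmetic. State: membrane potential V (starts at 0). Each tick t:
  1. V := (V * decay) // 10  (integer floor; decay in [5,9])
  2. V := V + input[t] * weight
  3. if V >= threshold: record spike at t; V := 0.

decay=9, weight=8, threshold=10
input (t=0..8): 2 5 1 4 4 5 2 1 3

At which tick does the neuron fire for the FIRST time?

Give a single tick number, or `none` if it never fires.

t=0: input=2 -> V=0 FIRE
t=1: input=5 -> V=0 FIRE
t=2: input=1 -> V=8
t=3: input=4 -> V=0 FIRE
t=4: input=4 -> V=0 FIRE
t=5: input=5 -> V=0 FIRE
t=6: input=2 -> V=0 FIRE
t=7: input=1 -> V=8
t=8: input=3 -> V=0 FIRE

Answer: 0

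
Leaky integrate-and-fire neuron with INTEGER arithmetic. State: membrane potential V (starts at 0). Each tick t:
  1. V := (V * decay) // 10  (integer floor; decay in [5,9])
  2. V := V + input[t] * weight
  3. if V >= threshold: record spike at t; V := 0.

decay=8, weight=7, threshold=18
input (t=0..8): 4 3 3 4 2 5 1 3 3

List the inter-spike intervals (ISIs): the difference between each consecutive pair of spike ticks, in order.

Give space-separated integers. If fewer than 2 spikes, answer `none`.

t=0: input=4 -> V=0 FIRE
t=1: input=3 -> V=0 FIRE
t=2: input=3 -> V=0 FIRE
t=3: input=4 -> V=0 FIRE
t=4: input=2 -> V=14
t=5: input=5 -> V=0 FIRE
t=6: input=1 -> V=7
t=7: input=3 -> V=0 FIRE
t=8: input=3 -> V=0 FIRE

Answer: 1 1 1 2 2 1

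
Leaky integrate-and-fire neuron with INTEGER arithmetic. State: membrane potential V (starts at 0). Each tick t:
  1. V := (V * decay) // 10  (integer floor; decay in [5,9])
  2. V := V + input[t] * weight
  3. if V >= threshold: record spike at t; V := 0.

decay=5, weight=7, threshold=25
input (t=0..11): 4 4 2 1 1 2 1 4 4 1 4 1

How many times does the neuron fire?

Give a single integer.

t=0: input=4 -> V=0 FIRE
t=1: input=4 -> V=0 FIRE
t=2: input=2 -> V=14
t=3: input=1 -> V=14
t=4: input=1 -> V=14
t=5: input=2 -> V=21
t=6: input=1 -> V=17
t=7: input=4 -> V=0 FIRE
t=8: input=4 -> V=0 FIRE
t=9: input=1 -> V=7
t=10: input=4 -> V=0 FIRE
t=11: input=1 -> V=7

Answer: 5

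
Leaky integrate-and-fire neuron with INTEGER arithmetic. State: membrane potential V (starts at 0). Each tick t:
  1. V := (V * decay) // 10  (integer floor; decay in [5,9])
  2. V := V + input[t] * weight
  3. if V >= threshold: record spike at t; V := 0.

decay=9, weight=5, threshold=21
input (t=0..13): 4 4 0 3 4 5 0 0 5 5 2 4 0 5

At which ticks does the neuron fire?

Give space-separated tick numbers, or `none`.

t=0: input=4 -> V=20
t=1: input=4 -> V=0 FIRE
t=2: input=0 -> V=0
t=3: input=3 -> V=15
t=4: input=4 -> V=0 FIRE
t=5: input=5 -> V=0 FIRE
t=6: input=0 -> V=0
t=7: input=0 -> V=0
t=8: input=5 -> V=0 FIRE
t=9: input=5 -> V=0 FIRE
t=10: input=2 -> V=10
t=11: input=4 -> V=0 FIRE
t=12: input=0 -> V=0
t=13: input=5 -> V=0 FIRE

Answer: 1 4 5 8 9 11 13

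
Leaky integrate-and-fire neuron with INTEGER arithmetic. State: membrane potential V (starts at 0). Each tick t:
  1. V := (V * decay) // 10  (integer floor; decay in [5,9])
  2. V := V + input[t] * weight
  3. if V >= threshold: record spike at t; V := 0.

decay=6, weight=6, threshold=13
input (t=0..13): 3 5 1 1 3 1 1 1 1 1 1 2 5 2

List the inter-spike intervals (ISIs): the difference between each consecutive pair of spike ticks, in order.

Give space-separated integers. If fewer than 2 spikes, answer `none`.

t=0: input=3 -> V=0 FIRE
t=1: input=5 -> V=0 FIRE
t=2: input=1 -> V=6
t=3: input=1 -> V=9
t=4: input=3 -> V=0 FIRE
t=5: input=1 -> V=6
t=6: input=1 -> V=9
t=7: input=1 -> V=11
t=8: input=1 -> V=12
t=9: input=1 -> V=0 FIRE
t=10: input=1 -> V=6
t=11: input=2 -> V=0 FIRE
t=12: input=5 -> V=0 FIRE
t=13: input=2 -> V=12

Answer: 1 3 5 2 1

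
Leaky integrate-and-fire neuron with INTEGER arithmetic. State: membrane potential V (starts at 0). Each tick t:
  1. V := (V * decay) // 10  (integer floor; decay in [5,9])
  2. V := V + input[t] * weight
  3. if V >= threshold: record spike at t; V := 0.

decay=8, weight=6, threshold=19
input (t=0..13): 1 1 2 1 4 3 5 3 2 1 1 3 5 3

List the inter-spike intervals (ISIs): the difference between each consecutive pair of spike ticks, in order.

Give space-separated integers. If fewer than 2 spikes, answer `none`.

t=0: input=1 -> V=6
t=1: input=1 -> V=10
t=2: input=2 -> V=0 FIRE
t=3: input=1 -> V=6
t=4: input=4 -> V=0 FIRE
t=5: input=3 -> V=18
t=6: input=5 -> V=0 FIRE
t=7: input=3 -> V=18
t=8: input=2 -> V=0 FIRE
t=9: input=1 -> V=6
t=10: input=1 -> V=10
t=11: input=3 -> V=0 FIRE
t=12: input=5 -> V=0 FIRE
t=13: input=3 -> V=18

Answer: 2 2 2 3 1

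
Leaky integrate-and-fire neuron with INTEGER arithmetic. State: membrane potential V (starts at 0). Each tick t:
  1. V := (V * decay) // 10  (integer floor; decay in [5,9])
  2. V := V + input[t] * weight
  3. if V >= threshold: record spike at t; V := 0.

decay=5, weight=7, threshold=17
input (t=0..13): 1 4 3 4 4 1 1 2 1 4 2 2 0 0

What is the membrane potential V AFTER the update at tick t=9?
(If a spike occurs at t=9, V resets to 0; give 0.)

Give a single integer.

Answer: 0

Derivation:
t=0: input=1 -> V=7
t=1: input=4 -> V=0 FIRE
t=2: input=3 -> V=0 FIRE
t=3: input=4 -> V=0 FIRE
t=4: input=4 -> V=0 FIRE
t=5: input=1 -> V=7
t=6: input=1 -> V=10
t=7: input=2 -> V=0 FIRE
t=8: input=1 -> V=7
t=9: input=4 -> V=0 FIRE
t=10: input=2 -> V=14
t=11: input=2 -> V=0 FIRE
t=12: input=0 -> V=0
t=13: input=0 -> V=0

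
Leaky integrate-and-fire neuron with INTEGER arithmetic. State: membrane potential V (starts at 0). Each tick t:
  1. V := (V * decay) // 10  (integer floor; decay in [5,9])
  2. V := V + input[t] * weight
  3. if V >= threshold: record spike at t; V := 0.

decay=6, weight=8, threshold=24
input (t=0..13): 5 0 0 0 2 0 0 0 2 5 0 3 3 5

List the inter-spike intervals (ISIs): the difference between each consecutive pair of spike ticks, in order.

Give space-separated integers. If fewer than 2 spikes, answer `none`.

Answer: 9 2 1 1

Derivation:
t=0: input=5 -> V=0 FIRE
t=1: input=0 -> V=0
t=2: input=0 -> V=0
t=3: input=0 -> V=0
t=4: input=2 -> V=16
t=5: input=0 -> V=9
t=6: input=0 -> V=5
t=7: input=0 -> V=3
t=8: input=2 -> V=17
t=9: input=5 -> V=0 FIRE
t=10: input=0 -> V=0
t=11: input=3 -> V=0 FIRE
t=12: input=3 -> V=0 FIRE
t=13: input=5 -> V=0 FIRE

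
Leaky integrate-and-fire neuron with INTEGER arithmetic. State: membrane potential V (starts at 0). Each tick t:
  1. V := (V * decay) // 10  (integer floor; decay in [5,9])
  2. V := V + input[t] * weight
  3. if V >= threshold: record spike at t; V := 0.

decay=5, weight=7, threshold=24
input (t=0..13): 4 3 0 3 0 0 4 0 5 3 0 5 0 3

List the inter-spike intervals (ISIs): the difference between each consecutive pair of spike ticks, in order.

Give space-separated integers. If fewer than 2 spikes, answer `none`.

t=0: input=4 -> V=0 FIRE
t=1: input=3 -> V=21
t=2: input=0 -> V=10
t=3: input=3 -> V=0 FIRE
t=4: input=0 -> V=0
t=5: input=0 -> V=0
t=6: input=4 -> V=0 FIRE
t=7: input=0 -> V=0
t=8: input=5 -> V=0 FIRE
t=9: input=3 -> V=21
t=10: input=0 -> V=10
t=11: input=5 -> V=0 FIRE
t=12: input=0 -> V=0
t=13: input=3 -> V=21

Answer: 3 3 2 3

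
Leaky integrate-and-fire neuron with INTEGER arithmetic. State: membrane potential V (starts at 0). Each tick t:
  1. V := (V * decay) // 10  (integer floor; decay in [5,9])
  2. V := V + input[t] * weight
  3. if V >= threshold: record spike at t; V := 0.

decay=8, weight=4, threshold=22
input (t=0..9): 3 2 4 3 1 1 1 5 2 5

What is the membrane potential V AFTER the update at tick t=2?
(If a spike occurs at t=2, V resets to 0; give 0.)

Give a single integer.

Answer: 0

Derivation:
t=0: input=3 -> V=12
t=1: input=2 -> V=17
t=2: input=4 -> V=0 FIRE
t=3: input=3 -> V=12
t=4: input=1 -> V=13
t=5: input=1 -> V=14
t=6: input=1 -> V=15
t=7: input=5 -> V=0 FIRE
t=8: input=2 -> V=8
t=9: input=5 -> V=0 FIRE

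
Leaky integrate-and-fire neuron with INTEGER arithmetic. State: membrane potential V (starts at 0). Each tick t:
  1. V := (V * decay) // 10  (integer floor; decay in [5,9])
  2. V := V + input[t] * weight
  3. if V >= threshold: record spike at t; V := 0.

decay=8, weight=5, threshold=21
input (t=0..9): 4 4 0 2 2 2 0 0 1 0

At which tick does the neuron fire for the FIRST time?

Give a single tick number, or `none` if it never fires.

t=0: input=4 -> V=20
t=1: input=4 -> V=0 FIRE
t=2: input=0 -> V=0
t=3: input=2 -> V=10
t=4: input=2 -> V=18
t=5: input=2 -> V=0 FIRE
t=6: input=0 -> V=0
t=7: input=0 -> V=0
t=8: input=1 -> V=5
t=9: input=0 -> V=4

Answer: 1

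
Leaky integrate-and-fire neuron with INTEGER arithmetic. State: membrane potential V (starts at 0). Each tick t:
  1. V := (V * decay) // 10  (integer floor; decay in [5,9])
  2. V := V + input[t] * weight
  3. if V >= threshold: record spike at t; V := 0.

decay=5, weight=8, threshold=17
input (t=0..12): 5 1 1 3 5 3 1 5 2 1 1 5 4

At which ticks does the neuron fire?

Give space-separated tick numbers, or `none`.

Answer: 0 3 4 5 7 11 12

Derivation:
t=0: input=5 -> V=0 FIRE
t=1: input=1 -> V=8
t=2: input=1 -> V=12
t=3: input=3 -> V=0 FIRE
t=4: input=5 -> V=0 FIRE
t=5: input=3 -> V=0 FIRE
t=6: input=1 -> V=8
t=7: input=5 -> V=0 FIRE
t=8: input=2 -> V=16
t=9: input=1 -> V=16
t=10: input=1 -> V=16
t=11: input=5 -> V=0 FIRE
t=12: input=4 -> V=0 FIRE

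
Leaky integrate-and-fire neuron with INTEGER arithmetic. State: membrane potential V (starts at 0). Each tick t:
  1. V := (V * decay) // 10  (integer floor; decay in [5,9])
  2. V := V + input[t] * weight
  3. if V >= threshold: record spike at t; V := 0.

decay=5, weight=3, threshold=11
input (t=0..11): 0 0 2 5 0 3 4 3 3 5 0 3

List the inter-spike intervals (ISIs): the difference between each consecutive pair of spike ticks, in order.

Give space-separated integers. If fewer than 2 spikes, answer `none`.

t=0: input=0 -> V=0
t=1: input=0 -> V=0
t=2: input=2 -> V=6
t=3: input=5 -> V=0 FIRE
t=4: input=0 -> V=0
t=5: input=3 -> V=9
t=6: input=4 -> V=0 FIRE
t=7: input=3 -> V=9
t=8: input=3 -> V=0 FIRE
t=9: input=5 -> V=0 FIRE
t=10: input=0 -> V=0
t=11: input=3 -> V=9

Answer: 3 2 1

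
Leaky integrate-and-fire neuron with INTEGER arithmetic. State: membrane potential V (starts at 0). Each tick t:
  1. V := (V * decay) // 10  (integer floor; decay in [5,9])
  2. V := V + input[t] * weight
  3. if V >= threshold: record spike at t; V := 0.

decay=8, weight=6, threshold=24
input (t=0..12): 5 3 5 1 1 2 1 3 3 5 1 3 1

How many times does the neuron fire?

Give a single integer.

Answer: 4

Derivation:
t=0: input=5 -> V=0 FIRE
t=1: input=3 -> V=18
t=2: input=5 -> V=0 FIRE
t=3: input=1 -> V=6
t=4: input=1 -> V=10
t=5: input=2 -> V=20
t=6: input=1 -> V=22
t=7: input=3 -> V=0 FIRE
t=8: input=3 -> V=18
t=9: input=5 -> V=0 FIRE
t=10: input=1 -> V=6
t=11: input=3 -> V=22
t=12: input=1 -> V=23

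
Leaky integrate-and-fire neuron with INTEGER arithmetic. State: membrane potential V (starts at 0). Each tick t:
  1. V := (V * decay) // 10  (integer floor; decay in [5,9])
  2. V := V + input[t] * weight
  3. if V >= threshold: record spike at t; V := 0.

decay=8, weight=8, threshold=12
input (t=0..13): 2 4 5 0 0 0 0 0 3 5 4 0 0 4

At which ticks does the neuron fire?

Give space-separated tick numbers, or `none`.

t=0: input=2 -> V=0 FIRE
t=1: input=4 -> V=0 FIRE
t=2: input=5 -> V=0 FIRE
t=3: input=0 -> V=0
t=4: input=0 -> V=0
t=5: input=0 -> V=0
t=6: input=0 -> V=0
t=7: input=0 -> V=0
t=8: input=3 -> V=0 FIRE
t=9: input=5 -> V=0 FIRE
t=10: input=4 -> V=0 FIRE
t=11: input=0 -> V=0
t=12: input=0 -> V=0
t=13: input=4 -> V=0 FIRE

Answer: 0 1 2 8 9 10 13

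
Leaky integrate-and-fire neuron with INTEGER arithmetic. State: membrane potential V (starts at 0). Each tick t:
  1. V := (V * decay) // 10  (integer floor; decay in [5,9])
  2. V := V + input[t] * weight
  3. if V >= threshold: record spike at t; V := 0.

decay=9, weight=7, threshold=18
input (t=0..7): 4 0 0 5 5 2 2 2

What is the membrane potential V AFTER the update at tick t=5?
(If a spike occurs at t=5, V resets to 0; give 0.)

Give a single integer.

Answer: 14

Derivation:
t=0: input=4 -> V=0 FIRE
t=1: input=0 -> V=0
t=2: input=0 -> V=0
t=3: input=5 -> V=0 FIRE
t=4: input=5 -> V=0 FIRE
t=5: input=2 -> V=14
t=6: input=2 -> V=0 FIRE
t=7: input=2 -> V=14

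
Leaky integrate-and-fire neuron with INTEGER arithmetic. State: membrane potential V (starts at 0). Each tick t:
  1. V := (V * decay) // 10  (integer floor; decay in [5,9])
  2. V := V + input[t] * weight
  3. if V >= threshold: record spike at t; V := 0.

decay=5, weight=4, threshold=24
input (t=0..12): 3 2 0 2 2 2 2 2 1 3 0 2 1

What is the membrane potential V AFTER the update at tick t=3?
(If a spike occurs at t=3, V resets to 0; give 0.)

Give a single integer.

t=0: input=3 -> V=12
t=1: input=2 -> V=14
t=2: input=0 -> V=7
t=3: input=2 -> V=11
t=4: input=2 -> V=13
t=5: input=2 -> V=14
t=6: input=2 -> V=15
t=7: input=2 -> V=15
t=8: input=1 -> V=11
t=9: input=3 -> V=17
t=10: input=0 -> V=8
t=11: input=2 -> V=12
t=12: input=1 -> V=10

Answer: 11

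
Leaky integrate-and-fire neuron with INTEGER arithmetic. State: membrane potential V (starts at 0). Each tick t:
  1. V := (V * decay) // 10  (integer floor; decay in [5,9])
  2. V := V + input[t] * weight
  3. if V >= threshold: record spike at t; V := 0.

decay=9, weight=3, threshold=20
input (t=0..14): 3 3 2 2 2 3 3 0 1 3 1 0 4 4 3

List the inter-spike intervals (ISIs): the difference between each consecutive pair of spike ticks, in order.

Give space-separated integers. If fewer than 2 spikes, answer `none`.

Answer: 4 6

Derivation:
t=0: input=3 -> V=9
t=1: input=3 -> V=17
t=2: input=2 -> V=0 FIRE
t=3: input=2 -> V=6
t=4: input=2 -> V=11
t=5: input=3 -> V=18
t=6: input=3 -> V=0 FIRE
t=7: input=0 -> V=0
t=8: input=1 -> V=3
t=9: input=3 -> V=11
t=10: input=1 -> V=12
t=11: input=0 -> V=10
t=12: input=4 -> V=0 FIRE
t=13: input=4 -> V=12
t=14: input=3 -> V=19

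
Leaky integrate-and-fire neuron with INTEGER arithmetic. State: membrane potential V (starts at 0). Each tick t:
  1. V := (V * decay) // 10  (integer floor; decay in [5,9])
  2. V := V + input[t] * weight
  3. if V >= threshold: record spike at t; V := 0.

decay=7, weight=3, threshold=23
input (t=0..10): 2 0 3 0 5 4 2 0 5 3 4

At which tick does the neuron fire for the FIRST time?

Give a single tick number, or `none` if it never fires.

Answer: 5

Derivation:
t=0: input=2 -> V=6
t=1: input=0 -> V=4
t=2: input=3 -> V=11
t=3: input=0 -> V=7
t=4: input=5 -> V=19
t=5: input=4 -> V=0 FIRE
t=6: input=2 -> V=6
t=7: input=0 -> V=4
t=8: input=5 -> V=17
t=9: input=3 -> V=20
t=10: input=4 -> V=0 FIRE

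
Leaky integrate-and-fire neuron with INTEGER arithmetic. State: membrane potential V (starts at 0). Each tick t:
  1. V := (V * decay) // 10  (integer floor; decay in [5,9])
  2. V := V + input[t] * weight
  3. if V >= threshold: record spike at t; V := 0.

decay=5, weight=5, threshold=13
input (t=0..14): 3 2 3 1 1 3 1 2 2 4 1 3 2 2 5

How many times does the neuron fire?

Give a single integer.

Answer: 8

Derivation:
t=0: input=3 -> V=0 FIRE
t=1: input=2 -> V=10
t=2: input=3 -> V=0 FIRE
t=3: input=1 -> V=5
t=4: input=1 -> V=7
t=5: input=3 -> V=0 FIRE
t=6: input=1 -> V=5
t=7: input=2 -> V=12
t=8: input=2 -> V=0 FIRE
t=9: input=4 -> V=0 FIRE
t=10: input=1 -> V=5
t=11: input=3 -> V=0 FIRE
t=12: input=2 -> V=10
t=13: input=2 -> V=0 FIRE
t=14: input=5 -> V=0 FIRE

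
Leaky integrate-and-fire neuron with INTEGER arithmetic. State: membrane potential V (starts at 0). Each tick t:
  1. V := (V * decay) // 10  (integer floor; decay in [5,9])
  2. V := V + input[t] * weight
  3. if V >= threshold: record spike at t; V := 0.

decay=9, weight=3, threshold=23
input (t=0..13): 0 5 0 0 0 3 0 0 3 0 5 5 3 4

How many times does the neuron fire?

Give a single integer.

Answer: 2

Derivation:
t=0: input=0 -> V=0
t=1: input=5 -> V=15
t=2: input=0 -> V=13
t=3: input=0 -> V=11
t=4: input=0 -> V=9
t=5: input=3 -> V=17
t=6: input=0 -> V=15
t=7: input=0 -> V=13
t=8: input=3 -> V=20
t=9: input=0 -> V=18
t=10: input=5 -> V=0 FIRE
t=11: input=5 -> V=15
t=12: input=3 -> V=22
t=13: input=4 -> V=0 FIRE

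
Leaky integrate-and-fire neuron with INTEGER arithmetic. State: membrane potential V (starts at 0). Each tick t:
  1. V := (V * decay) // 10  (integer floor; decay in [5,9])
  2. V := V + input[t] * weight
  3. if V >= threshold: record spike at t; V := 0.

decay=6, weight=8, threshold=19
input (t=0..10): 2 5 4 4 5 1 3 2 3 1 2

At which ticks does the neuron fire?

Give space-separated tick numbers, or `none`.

t=0: input=2 -> V=16
t=1: input=5 -> V=0 FIRE
t=2: input=4 -> V=0 FIRE
t=3: input=4 -> V=0 FIRE
t=4: input=5 -> V=0 FIRE
t=5: input=1 -> V=8
t=6: input=3 -> V=0 FIRE
t=7: input=2 -> V=16
t=8: input=3 -> V=0 FIRE
t=9: input=1 -> V=8
t=10: input=2 -> V=0 FIRE

Answer: 1 2 3 4 6 8 10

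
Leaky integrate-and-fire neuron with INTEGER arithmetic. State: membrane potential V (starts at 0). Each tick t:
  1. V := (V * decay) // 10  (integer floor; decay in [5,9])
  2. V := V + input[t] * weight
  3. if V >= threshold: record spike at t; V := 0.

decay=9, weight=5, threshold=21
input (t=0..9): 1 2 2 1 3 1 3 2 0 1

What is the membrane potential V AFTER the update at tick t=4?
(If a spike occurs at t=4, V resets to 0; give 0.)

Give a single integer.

t=0: input=1 -> V=5
t=1: input=2 -> V=14
t=2: input=2 -> V=0 FIRE
t=3: input=1 -> V=5
t=4: input=3 -> V=19
t=5: input=1 -> V=0 FIRE
t=6: input=3 -> V=15
t=7: input=2 -> V=0 FIRE
t=8: input=0 -> V=0
t=9: input=1 -> V=5

Answer: 19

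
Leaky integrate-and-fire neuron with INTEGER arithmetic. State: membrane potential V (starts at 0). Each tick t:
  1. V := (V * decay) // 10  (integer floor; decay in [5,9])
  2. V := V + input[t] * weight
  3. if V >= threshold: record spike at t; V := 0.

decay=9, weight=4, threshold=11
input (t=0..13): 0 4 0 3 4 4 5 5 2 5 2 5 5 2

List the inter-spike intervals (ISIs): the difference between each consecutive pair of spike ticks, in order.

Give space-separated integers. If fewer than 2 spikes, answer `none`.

t=0: input=0 -> V=0
t=1: input=4 -> V=0 FIRE
t=2: input=0 -> V=0
t=3: input=3 -> V=0 FIRE
t=4: input=4 -> V=0 FIRE
t=5: input=4 -> V=0 FIRE
t=6: input=5 -> V=0 FIRE
t=7: input=5 -> V=0 FIRE
t=8: input=2 -> V=8
t=9: input=5 -> V=0 FIRE
t=10: input=2 -> V=8
t=11: input=5 -> V=0 FIRE
t=12: input=5 -> V=0 FIRE
t=13: input=2 -> V=8

Answer: 2 1 1 1 1 2 2 1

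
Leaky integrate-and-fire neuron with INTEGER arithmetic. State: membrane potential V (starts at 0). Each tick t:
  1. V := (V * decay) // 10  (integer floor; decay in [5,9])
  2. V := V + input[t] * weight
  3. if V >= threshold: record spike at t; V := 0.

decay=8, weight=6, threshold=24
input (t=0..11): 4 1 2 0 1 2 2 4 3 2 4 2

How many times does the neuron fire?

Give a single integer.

Answer: 5

Derivation:
t=0: input=4 -> V=0 FIRE
t=1: input=1 -> V=6
t=2: input=2 -> V=16
t=3: input=0 -> V=12
t=4: input=1 -> V=15
t=5: input=2 -> V=0 FIRE
t=6: input=2 -> V=12
t=7: input=4 -> V=0 FIRE
t=8: input=3 -> V=18
t=9: input=2 -> V=0 FIRE
t=10: input=4 -> V=0 FIRE
t=11: input=2 -> V=12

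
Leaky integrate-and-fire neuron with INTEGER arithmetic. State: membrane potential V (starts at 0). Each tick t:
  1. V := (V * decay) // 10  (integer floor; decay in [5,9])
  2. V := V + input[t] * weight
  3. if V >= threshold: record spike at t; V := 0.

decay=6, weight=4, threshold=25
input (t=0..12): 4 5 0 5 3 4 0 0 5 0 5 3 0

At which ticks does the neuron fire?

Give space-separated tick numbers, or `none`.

Answer: 1 5 10

Derivation:
t=0: input=4 -> V=16
t=1: input=5 -> V=0 FIRE
t=2: input=0 -> V=0
t=3: input=5 -> V=20
t=4: input=3 -> V=24
t=5: input=4 -> V=0 FIRE
t=6: input=0 -> V=0
t=7: input=0 -> V=0
t=8: input=5 -> V=20
t=9: input=0 -> V=12
t=10: input=5 -> V=0 FIRE
t=11: input=3 -> V=12
t=12: input=0 -> V=7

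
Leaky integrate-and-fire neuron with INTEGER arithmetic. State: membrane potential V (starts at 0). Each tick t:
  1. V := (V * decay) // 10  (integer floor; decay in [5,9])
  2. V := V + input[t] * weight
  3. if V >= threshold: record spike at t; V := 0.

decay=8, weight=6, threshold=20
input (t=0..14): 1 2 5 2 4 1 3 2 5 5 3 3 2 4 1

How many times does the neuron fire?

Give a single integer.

t=0: input=1 -> V=6
t=1: input=2 -> V=16
t=2: input=5 -> V=0 FIRE
t=3: input=2 -> V=12
t=4: input=4 -> V=0 FIRE
t=5: input=1 -> V=6
t=6: input=3 -> V=0 FIRE
t=7: input=2 -> V=12
t=8: input=5 -> V=0 FIRE
t=9: input=5 -> V=0 FIRE
t=10: input=3 -> V=18
t=11: input=3 -> V=0 FIRE
t=12: input=2 -> V=12
t=13: input=4 -> V=0 FIRE
t=14: input=1 -> V=6

Answer: 7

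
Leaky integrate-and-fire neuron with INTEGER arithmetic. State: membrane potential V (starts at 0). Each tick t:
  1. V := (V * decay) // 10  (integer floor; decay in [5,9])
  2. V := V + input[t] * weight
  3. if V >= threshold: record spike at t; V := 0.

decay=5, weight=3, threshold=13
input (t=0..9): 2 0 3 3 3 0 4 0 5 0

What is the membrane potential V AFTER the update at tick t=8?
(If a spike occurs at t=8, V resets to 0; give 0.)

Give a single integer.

t=0: input=2 -> V=6
t=1: input=0 -> V=3
t=2: input=3 -> V=10
t=3: input=3 -> V=0 FIRE
t=4: input=3 -> V=9
t=5: input=0 -> V=4
t=6: input=4 -> V=0 FIRE
t=7: input=0 -> V=0
t=8: input=5 -> V=0 FIRE
t=9: input=0 -> V=0

Answer: 0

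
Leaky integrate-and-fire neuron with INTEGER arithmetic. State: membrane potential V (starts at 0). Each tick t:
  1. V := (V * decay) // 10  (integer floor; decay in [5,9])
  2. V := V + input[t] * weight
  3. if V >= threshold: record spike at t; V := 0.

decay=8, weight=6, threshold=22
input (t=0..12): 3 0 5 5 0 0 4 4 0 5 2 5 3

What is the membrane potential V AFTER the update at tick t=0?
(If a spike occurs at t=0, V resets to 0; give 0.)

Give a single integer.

t=0: input=3 -> V=18
t=1: input=0 -> V=14
t=2: input=5 -> V=0 FIRE
t=3: input=5 -> V=0 FIRE
t=4: input=0 -> V=0
t=5: input=0 -> V=0
t=6: input=4 -> V=0 FIRE
t=7: input=4 -> V=0 FIRE
t=8: input=0 -> V=0
t=9: input=5 -> V=0 FIRE
t=10: input=2 -> V=12
t=11: input=5 -> V=0 FIRE
t=12: input=3 -> V=18

Answer: 18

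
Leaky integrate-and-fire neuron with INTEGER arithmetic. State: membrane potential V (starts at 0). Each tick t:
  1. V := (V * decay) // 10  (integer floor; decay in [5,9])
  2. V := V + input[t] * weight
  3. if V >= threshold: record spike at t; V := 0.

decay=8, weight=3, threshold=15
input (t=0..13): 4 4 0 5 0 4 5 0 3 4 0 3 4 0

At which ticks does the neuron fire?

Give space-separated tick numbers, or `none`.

Answer: 1 3 6 9 12

Derivation:
t=0: input=4 -> V=12
t=1: input=4 -> V=0 FIRE
t=2: input=0 -> V=0
t=3: input=5 -> V=0 FIRE
t=4: input=0 -> V=0
t=5: input=4 -> V=12
t=6: input=5 -> V=0 FIRE
t=7: input=0 -> V=0
t=8: input=3 -> V=9
t=9: input=4 -> V=0 FIRE
t=10: input=0 -> V=0
t=11: input=3 -> V=9
t=12: input=4 -> V=0 FIRE
t=13: input=0 -> V=0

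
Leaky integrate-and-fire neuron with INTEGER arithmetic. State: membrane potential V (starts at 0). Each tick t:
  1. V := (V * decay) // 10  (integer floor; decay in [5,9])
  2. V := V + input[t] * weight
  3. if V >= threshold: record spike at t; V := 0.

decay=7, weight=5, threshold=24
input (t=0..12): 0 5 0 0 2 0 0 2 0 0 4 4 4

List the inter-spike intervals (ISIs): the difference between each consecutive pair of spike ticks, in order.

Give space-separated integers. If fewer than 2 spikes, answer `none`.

Answer: 10

Derivation:
t=0: input=0 -> V=0
t=1: input=5 -> V=0 FIRE
t=2: input=0 -> V=0
t=3: input=0 -> V=0
t=4: input=2 -> V=10
t=5: input=0 -> V=7
t=6: input=0 -> V=4
t=7: input=2 -> V=12
t=8: input=0 -> V=8
t=9: input=0 -> V=5
t=10: input=4 -> V=23
t=11: input=4 -> V=0 FIRE
t=12: input=4 -> V=20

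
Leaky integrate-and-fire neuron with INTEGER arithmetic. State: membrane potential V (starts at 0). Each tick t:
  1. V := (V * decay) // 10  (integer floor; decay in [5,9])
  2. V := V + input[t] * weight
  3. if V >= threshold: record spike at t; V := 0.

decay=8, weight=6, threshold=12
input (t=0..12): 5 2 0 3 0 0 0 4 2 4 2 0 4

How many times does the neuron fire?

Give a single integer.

Answer: 8

Derivation:
t=0: input=5 -> V=0 FIRE
t=1: input=2 -> V=0 FIRE
t=2: input=0 -> V=0
t=3: input=3 -> V=0 FIRE
t=4: input=0 -> V=0
t=5: input=0 -> V=0
t=6: input=0 -> V=0
t=7: input=4 -> V=0 FIRE
t=8: input=2 -> V=0 FIRE
t=9: input=4 -> V=0 FIRE
t=10: input=2 -> V=0 FIRE
t=11: input=0 -> V=0
t=12: input=4 -> V=0 FIRE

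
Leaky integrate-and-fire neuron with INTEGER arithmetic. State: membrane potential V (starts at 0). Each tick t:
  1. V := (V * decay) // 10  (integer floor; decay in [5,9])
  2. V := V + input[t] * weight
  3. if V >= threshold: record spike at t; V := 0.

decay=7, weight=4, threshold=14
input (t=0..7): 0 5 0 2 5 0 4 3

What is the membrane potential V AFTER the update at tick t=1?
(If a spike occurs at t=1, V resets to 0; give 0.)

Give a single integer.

Answer: 0

Derivation:
t=0: input=0 -> V=0
t=1: input=5 -> V=0 FIRE
t=2: input=0 -> V=0
t=3: input=2 -> V=8
t=4: input=5 -> V=0 FIRE
t=5: input=0 -> V=0
t=6: input=4 -> V=0 FIRE
t=7: input=3 -> V=12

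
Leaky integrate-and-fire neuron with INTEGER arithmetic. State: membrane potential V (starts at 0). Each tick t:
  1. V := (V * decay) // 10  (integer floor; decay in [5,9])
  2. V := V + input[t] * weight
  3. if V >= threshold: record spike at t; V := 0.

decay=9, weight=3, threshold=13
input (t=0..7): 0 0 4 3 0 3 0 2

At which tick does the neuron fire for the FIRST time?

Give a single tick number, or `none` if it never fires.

Answer: 3

Derivation:
t=0: input=0 -> V=0
t=1: input=0 -> V=0
t=2: input=4 -> V=12
t=3: input=3 -> V=0 FIRE
t=4: input=0 -> V=0
t=5: input=3 -> V=9
t=6: input=0 -> V=8
t=7: input=2 -> V=0 FIRE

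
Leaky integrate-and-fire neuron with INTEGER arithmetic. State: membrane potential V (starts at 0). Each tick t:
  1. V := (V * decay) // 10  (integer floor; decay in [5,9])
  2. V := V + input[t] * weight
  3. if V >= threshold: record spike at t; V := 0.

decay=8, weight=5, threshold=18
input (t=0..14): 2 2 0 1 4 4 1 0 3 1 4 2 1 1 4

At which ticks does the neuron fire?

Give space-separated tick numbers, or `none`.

t=0: input=2 -> V=10
t=1: input=2 -> V=0 FIRE
t=2: input=0 -> V=0
t=3: input=1 -> V=5
t=4: input=4 -> V=0 FIRE
t=5: input=4 -> V=0 FIRE
t=6: input=1 -> V=5
t=7: input=0 -> V=4
t=8: input=3 -> V=0 FIRE
t=9: input=1 -> V=5
t=10: input=4 -> V=0 FIRE
t=11: input=2 -> V=10
t=12: input=1 -> V=13
t=13: input=1 -> V=15
t=14: input=4 -> V=0 FIRE

Answer: 1 4 5 8 10 14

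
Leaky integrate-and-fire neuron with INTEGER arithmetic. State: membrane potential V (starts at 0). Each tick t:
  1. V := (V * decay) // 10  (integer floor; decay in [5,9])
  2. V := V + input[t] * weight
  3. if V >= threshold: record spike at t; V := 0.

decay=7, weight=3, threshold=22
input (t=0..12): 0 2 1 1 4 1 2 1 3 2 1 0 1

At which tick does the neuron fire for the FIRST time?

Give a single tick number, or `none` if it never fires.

t=0: input=0 -> V=0
t=1: input=2 -> V=6
t=2: input=1 -> V=7
t=3: input=1 -> V=7
t=4: input=4 -> V=16
t=5: input=1 -> V=14
t=6: input=2 -> V=15
t=7: input=1 -> V=13
t=8: input=3 -> V=18
t=9: input=2 -> V=18
t=10: input=1 -> V=15
t=11: input=0 -> V=10
t=12: input=1 -> V=10

Answer: none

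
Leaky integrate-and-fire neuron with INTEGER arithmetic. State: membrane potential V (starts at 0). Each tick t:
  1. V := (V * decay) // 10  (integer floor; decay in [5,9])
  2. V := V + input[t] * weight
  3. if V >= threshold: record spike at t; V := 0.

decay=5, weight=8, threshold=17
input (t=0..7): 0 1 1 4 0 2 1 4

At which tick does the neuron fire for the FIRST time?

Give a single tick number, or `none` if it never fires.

Answer: 3

Derivation:
t=0: input=0 -> V=0
t=1: input=1 -> V=8
t=2: input=1 -> V=12
t=3: input=4 -> V=0 FIRE
t=4: input=0 -> V=0
t=5: input=2 -> V=16
t=6: input=1 -> V=16
t=7: input=4 -> V=0 FIRE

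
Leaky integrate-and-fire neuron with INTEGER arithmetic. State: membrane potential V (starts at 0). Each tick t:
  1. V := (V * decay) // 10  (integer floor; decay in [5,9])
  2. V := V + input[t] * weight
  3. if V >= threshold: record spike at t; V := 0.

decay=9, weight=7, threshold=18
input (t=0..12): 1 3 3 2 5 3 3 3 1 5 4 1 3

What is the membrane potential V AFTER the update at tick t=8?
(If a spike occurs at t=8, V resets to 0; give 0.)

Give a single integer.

Answer: 7

Derivation:
t=0: input=1 -> V=7
t=1: input=3 -> V=0 FIRE
t=2: input=3 -> V=0 FIRE
t=3: input=2 -> V=14
t=4: input=5 -> V=0 FIRE
t=5: input=3 -> V=0 FIRE
t=6: input=3 -> V=0 FIRE
t=7: input=3 -> V=0 FIRE
t=8: input=1 -> V=7
t=9: input=5 -> V=0 FIRE
t=10: input=4 -> V=0 FIRE
t=11: input=1 -> V=7
t=12: input=3 -> V=0 FIRE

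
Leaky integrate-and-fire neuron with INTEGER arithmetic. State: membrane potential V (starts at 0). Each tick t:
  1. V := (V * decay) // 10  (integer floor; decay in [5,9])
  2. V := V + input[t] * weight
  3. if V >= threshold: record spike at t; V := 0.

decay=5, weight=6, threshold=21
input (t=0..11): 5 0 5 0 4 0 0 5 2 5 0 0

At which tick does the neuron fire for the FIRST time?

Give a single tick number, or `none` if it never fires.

Answer: 0

Derivation:
t=0: input=5 -> V=0 FIRE
t=1: input=0 -> V=0
t=2: input=5 -> V=0 FIRE
t=3: input=0 -> V=0
t=4: input=4 -> V=0 FIRE
t=5: input=0 -> V=0
t=6: input=0 -> V=0
t=7: input=5 -> V=0 FIRE
t=8: input=2 -> V=12
t=9: input=5 -> V=0 FIRE
t=10: input=0 -> V=0
t=11: input=0 -> V=0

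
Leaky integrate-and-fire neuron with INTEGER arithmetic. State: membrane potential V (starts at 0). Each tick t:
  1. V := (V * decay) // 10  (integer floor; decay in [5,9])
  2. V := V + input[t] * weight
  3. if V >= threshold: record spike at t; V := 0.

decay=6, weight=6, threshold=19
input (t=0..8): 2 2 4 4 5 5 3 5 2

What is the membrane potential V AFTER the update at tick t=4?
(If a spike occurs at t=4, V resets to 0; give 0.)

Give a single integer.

Answer: 0

Derivation:
t=0: input=2 -> V=12
t=1: input=2 -> V=0 FIRE
t=2: input=4 -> V=0 FIRE
t=3: input=4 -> V=0 FIRE
t=4: input=5 -> V=0 FIRE
t=5: input=5 -> V=0 FIRE
t=6: input=3 -> V=18
t=7: input=5 -> V=0 FIRE
t=8: input=2 -> V=12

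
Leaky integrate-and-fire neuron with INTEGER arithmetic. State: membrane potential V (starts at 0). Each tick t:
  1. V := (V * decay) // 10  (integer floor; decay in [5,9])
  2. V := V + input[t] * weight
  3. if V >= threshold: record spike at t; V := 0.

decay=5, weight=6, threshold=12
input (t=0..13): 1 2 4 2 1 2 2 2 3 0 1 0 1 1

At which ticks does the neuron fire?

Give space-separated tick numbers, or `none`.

t=0: input=1 -> V=6
t=1: input=2 -> V=0 FIRE
t=2: input=4 -> V=0 FIRE
t=3: input=2 -> V=0 FIRE
t=4: input=1 -> V=6
t=5: input=2 -> V=0 FIRE
t=6: input=2 -> V=0 FIRE
t=7: input=2 -> V=0 FIRE
t=8: input=3 -> V=0 FIRE
t=9: input=0 -> V=0
t=10: input=1 -> V=6
t=11: input=0 -> V=3
t=12: input=1 -> V=7
t=13: input=1 -> V=9

Answer: 1 2 3 5 6 7 8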